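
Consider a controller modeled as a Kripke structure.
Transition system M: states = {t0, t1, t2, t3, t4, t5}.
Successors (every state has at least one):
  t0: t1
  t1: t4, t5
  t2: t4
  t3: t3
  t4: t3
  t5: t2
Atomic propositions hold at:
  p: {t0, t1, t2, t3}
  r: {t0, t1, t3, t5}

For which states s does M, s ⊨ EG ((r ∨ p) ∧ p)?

{t3}

Sat(r ∨ p) = {t0, t1, t2, t3, t5}
Sat((r ∨ p) ∧ p) = {t0, t1, t2, t3}
EG ((r ∨ p) ∧ p): greatest fixpoint, start Z0 = {t0, t1, t2, t3}, keep only states in Sat with some successor in Z. Z1 = {t0, t3}; Z2 = {t3}; fixed.
Sat(EG ((r ∨ p) ∧ p)) = {t3}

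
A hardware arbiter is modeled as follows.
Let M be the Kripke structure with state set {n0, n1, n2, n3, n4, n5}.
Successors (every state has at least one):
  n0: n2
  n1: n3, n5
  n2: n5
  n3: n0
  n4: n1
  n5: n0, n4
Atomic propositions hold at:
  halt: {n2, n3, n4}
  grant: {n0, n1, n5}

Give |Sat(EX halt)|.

3

Sat(EX halt) = {s : some successor in {n2, n3, n4}} = {n0, n1, n5}
|Sat(EX halt)| = |{n0, n1, n5}| = 3.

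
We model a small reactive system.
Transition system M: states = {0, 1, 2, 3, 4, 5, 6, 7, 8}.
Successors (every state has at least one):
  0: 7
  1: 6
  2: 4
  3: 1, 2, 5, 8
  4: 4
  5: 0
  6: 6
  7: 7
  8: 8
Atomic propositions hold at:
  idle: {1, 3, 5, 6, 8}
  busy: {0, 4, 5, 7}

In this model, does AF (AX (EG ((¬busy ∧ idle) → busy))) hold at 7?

Sat(¬busy) = {1, 2, 3, 6, 8}
Sat(¬busy ∧ idle) = {1, 3, 6, 8}
Sat((¬busy ∧ idle) → busy) = {0, 2, 4, 5, 7}
EG ((¬busy ∧ idle) → busy): greatest fixpoint, start Z0 = {0, 2, 4, 5, 7}, keep only states in Sat with some successor in Z. Already a fixed point.
Sat(EG ((¬busy ∧ idle) → busy)) = {0, 2, 4, 5, 7}
Sat(AX (EG ((¬busy ∧ idle) → busy))) = {s : every successor in {0, 2, 4, 5, 7}} = {0, 2, 4, 5, 7}
AF (AX (EG ((¬busy ∧ idle) → busy))): least fixpoint, start Z0 = {0, 2, 4, 5, 7}, add states with every successor in Z. Already a fixed point.
Sat(AF (AX (EG ((¬busy ∧ idle) → busy)))) = {0, 2, 4, 5, 7}
7 ∈ Sat(AF (AX (EG ((¬busy ∧ idle) → busy)))) = {0, 2, 4, 5, 7}, so the formula holds at 7.

Yes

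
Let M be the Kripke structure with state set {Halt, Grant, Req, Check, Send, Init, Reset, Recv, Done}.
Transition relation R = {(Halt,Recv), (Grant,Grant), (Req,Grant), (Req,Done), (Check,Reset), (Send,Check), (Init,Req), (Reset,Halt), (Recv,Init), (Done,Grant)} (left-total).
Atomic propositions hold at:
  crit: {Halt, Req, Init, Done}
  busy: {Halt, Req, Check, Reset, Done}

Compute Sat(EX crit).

Sat(EX crit) = {s : some successor in {Halt, Req, Init, Done}} = {Req, Init, Reset, Recv}

{Req, Init, Reset, Recv}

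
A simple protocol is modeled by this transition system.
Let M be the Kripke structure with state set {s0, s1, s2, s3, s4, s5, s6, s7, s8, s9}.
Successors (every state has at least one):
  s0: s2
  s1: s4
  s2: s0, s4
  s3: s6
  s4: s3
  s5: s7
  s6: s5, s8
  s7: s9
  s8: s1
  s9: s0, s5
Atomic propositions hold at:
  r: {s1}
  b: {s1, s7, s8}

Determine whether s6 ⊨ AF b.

AF b: least fixpoint, start Z0 = {s1, s7, s8}, add states with every successor in Z. Z1 = {s1, s5, s7, s8}; Z2 = {s1, s5, s6, s7, s8}; Z3 = {s1, s3, s5, s6, s7, s8}; Z4 = {s1, s3, s4, s5, s6, s7, s8}; fixed.
Sat(AF b) = {s1, s3, s4, s5, s6, s7, s8}
s6 ∈ Sat(AF b) = {s1, s3, s4, s5, s6, s7, s8}, so the formula holds at s6.

Yes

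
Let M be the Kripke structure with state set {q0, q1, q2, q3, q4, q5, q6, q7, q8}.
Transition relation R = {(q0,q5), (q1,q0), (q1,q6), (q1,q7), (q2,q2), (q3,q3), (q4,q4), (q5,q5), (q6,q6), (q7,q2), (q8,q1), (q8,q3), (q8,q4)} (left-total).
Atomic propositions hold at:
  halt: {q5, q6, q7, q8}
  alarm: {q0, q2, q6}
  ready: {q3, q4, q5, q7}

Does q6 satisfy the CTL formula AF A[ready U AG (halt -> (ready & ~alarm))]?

No

Sat(~alarm) = {q1, q3, q4, q5, q7, q8}
Sat(ready & ~alarm) = {q3, q4, q5, q7}
Sat(halt -> (ready & ~alarm)) = {q0, q1, q2, q3, q4, q5, q7}
AG (halt -> (ready & ~alarm)): greatest fixpoint, start Z0 = {q0, q1, q2, q3, q4, q5, q7}, keep only states in Sat with every successor in Z. Z1 = {q0, q2, q3, q4, q5, q7}; fixed.
Sat(AG (halt -> (ready & ~alarm))) = {q0, q2, q3, q4, q5, q7}
A[ready U AG (halt -> (ready & ~alarm))]: least fixpoint, start Z0 = Sat(AG (halt -> (ready & ~alarm))) = {q0, q2, q3, q4, q5, q7}, add states in Sat(ready) with every successor in Z. Already a fixed point.
Sat(A[ready U AG (halt -> (ready & ~alarm))]) = {q0, q2, q3, q4, q5, q7}
AF A[ready U AG (halt -> (ready & ~alarm))]: least fixpoint, start Z0 = {q0, q2, q3, q4, q5, q7}, add states with every successor in Z. Already a fixed point.
Sat(AF A[ready U AG (halt -> (ready & ~alarm))]) = {q0, q2, q3, q4, q5, q7}
q6 ∉ Sat(AF A[ready U AG (halt -> (ready & ~alarm))]) = {q0, q2, q3, q4, q5, q7}, so the formula does not hold at q6.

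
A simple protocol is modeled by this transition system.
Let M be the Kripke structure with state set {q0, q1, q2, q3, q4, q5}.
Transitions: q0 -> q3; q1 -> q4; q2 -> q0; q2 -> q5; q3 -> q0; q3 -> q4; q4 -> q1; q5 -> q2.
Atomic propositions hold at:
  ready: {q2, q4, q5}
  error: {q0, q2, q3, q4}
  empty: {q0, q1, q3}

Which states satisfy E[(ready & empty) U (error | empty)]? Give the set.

Sat(ready & empty) = ∅
Sat(error | empty) = {q0, q1, q2, q3, q4}
E[(ready & empty) U (error | empty)]: least fixpoint, start Z0 = Sat((error | empty)) = {q0, q1, q2, q3, q4}, add states in Sat(ready & empty) with some successor in Z. Already a fixed point.
Sat(E[(ready & empty) U (error | empty)]) = {q0, q1, q2, q3, q4}

{q0, q1, q2, q3, q4}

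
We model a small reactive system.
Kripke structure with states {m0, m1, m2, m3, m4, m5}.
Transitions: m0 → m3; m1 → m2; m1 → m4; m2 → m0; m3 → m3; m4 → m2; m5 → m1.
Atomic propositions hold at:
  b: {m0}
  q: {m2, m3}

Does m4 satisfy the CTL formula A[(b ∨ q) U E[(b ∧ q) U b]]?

Sat(b ∨ q) = {m0, m2, m3}
Sat(b ∧ q) = ∅
E[(b ∧ q) U b]: least fixpoint, start Z0 = Sat(b) = {m0}, add states in Sat(b ∧ q) with some successor in Z. Already a fixed point.
Sat(E[(b ∧ q) U b]) = {m0}
A[(b ∨ q) U E[(b ∧ q) U b]]: least fixpoint, start Z0 = Sat(E[(b ∧ q) U b]) = {m0}, add states in Sat(b ∨ q) with every successor in Z. Z1 = {m0, m2}; fixed.
Sat(A[(b ∨ q) U E[(b ∧ q) U b]]) = {m0, m2}
m4 ∉ Sat(A[(b ∨ q) U E[(b ∧ q) U b]]) = {m0, m2}, so the formula does not hold at m4.

No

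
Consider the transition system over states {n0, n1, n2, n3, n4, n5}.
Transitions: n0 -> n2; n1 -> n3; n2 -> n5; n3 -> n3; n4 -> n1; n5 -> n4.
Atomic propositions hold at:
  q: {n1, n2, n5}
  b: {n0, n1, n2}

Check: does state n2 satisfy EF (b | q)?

Sat(b | q) = {n0, n1, n2, n5}
EF (b | q): least fixpoint, start Z0 = {n0, n1, n2, n5}, add states with some successor in Z. Z1 = {n0, n1, n2, n4, n5}; fixed.
Sat(EF (b | q)) = {n0, n1, n2, n4, n5}
n2 ∈ Sat(EF (b | q)) = {n0, n1, n2, n4, n5}, so the formula holds at n2.

Yes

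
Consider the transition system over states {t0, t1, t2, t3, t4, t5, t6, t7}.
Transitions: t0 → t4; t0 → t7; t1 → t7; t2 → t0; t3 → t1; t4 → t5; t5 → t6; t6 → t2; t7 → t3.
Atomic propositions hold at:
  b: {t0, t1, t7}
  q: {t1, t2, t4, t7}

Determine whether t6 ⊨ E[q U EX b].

No

Sat(EX b) = {s : some successor in {t0, t1, t7}} = {t0, t1, t2, t3}
E[q U EX b]: least fixpoint, start Z0 = Sat(EX b) = {t0, t1, t2, t3}, add states in Sat(q) with some successor in Z. Z1 = {t0, t1, t2, t3, t7}; fixed.
Sat(E[q U EX b]) = {t0, t1, t2, t3, t7}
t6 ∉ Sat(E[q U EX b]) = {t0, t1, t2, t3, t7}, so the formula does not hold at t6.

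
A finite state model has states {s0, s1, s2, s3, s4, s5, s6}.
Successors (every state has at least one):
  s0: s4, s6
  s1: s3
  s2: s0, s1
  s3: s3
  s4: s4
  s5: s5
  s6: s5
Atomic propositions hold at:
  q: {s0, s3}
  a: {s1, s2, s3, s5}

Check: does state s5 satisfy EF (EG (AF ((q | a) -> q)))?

Sat(q | a) = {s0, s1, s2, s3, s5}
Sat((q | a) -> q) = {s0, s3, s4, s6}
AF ((q | a) -> q): least fixpoint, start Z0 = {s0, s3, s4, s6}, add states with every successor in Z. Z1 = {s0, s1, s3, s4, s6}; Z2 = {s0, s1, s2, s3, s4, s6}; fixed.
Sat(AF ((q | a) -> q)) = {s0, s1, s2, s3, s4, s6}
EG (AF ((q | a) -> q)): greatest fixpoint, start Z0 = {s0, s1, s2, s3, s4, s6}, keep only states in Sat with some successor in Z. Z1 = {s0, s1, s2, s3, s4}; fixed.
Sat(EG (AF ((q | a) -> q))) = {s0, s1, s2, s3, s4}
EF (EG (AF ((q | a) -> q))): least fixpoint, start Z0 = {s0, s1, s2, s3, s4}, add states with some successor in Z. Already a fixed point.
Sat(EF (EG (AF ((q | a) -> q)))) = {s0, s1, s2, s3, s4}
s5 ∉ Sat(EF (EG (AF ((q | a) -> q)))) = {s0, s1, s2, s3, s4}, so the formula does not hold at s5.

No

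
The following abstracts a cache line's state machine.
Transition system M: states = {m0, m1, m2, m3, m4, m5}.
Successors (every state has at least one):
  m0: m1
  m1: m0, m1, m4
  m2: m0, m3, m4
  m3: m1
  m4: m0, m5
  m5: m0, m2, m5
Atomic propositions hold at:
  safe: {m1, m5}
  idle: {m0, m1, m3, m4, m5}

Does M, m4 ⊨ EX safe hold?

Yes

Sat(EX safe) = {s : some successor in {m1, m5}} = {m0, m1, m3, m4, m5}
m4 ∈ Sat(EX safe) = {m0, m1, m3, m4, m5}, so the formula holds at m4.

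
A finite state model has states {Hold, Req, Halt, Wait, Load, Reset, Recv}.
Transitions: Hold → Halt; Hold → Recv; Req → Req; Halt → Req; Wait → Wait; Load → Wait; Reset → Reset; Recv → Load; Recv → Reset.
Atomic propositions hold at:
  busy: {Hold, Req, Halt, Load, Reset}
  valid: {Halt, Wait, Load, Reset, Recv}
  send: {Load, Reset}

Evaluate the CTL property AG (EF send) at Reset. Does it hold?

EF send: least fixpoint, start Z0 = {Load, Reset}, add states with some successor in Z. Z1 = {Load, Reset, Recv}; Z2 = {Hold, Load, Reset, Recv}; fixed.
Sat(EF send) = {Hold, Load, Reset, Recv}
AG (EF send): greatest fixpoint, start Z0 = {Hold, Load, Reset, Recv}, keep only states in Sat with every successor in Z. Z1 = {Reset, Recv}; Z2 = {Reset}; fixed.
Sat(AG (EF send)) = {Reset}
Reset ∈ Sat(AG (EF send)) = {Reset}, so the formula holds at Reset.

Yes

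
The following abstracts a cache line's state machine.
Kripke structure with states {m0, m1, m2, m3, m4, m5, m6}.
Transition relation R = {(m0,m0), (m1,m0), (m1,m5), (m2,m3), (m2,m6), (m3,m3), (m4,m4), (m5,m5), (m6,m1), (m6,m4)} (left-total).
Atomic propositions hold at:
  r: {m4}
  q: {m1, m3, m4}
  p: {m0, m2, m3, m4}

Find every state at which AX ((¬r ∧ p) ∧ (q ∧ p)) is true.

Sat(¬r) = {m0, m1, m2, m3, m5, m6}
Sat(¬r ∧ p) = {m0, m2, m3}
Sat(q ∧ p) = {m3, m4}
Sat((¬r ∧ p) ∧ (q ∧ p)) = {m3}
Sat(AX ((¬r ∧ p) ∧ (q ∧ p))) = {s : every successor in {m3}} = {m3}

{m3}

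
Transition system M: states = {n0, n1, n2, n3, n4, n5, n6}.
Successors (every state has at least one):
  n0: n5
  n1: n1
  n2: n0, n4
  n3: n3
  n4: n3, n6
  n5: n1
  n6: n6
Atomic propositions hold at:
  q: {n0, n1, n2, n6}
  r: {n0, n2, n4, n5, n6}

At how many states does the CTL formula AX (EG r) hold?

EG r: greatest fixpoint, start Z0 = {n0, n2, n4, n5, n6}, keep only states in Sat with some successor in Z. Z1 = {n0, n2, n4, n6}; Z2 = {n2, n4, n6}; fixed.
Sat(EG r) = {n2, n4, n6}
Sat(AX (EG r)) = {s : every successor in {n2, n4, n6}} = {n6}
|Sat(AX (EG r))| = |{n6}| = 1.

1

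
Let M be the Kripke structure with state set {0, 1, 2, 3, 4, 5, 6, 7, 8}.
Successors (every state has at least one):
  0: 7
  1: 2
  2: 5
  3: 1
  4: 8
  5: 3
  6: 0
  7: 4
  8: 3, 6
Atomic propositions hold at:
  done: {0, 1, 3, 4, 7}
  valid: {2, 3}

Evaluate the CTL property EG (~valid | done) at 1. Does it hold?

No

Sat(~valid) = {0, 1, 4, 5, 6, 7, 8}
Sat(~valid | done) = {0, 1, 3, 4, 5, 6, 7, 8}
EG (~valid | done): greatest fixpoint, start Z0 = {0, 1, 3, 4, 5, 6, 7, 8}, keep only states in Sat with some successor in Z. Z1 = {0, 3, 4, 5, 6, 7, 8}; Z2 = {0, 4, 5, 6, 7, 8}; Z3 = {0, 4, 6, 7, 8}; fixed.
Sat(EG (~valid | done)) = {0, 4, 6, 7, 8}
1 ∉ Sat(EG (~valid | done)) = {0, 4, 6, 7, 8}, so the formula does not hold at 1.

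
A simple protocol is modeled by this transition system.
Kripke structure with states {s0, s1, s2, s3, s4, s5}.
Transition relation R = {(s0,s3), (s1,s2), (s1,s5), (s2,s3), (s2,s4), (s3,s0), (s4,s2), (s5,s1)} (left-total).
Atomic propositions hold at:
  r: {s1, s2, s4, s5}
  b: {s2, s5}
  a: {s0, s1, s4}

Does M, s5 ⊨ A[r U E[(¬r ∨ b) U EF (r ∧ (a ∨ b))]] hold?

Yes

Sat(¬r) = {s0, s3}
Sat(¬r ∨ b) = {s0, s2, s3, s5}
Sat(a ∨ b) = {s0, s1, s2, s4, s5}
Sat(r ∧ (a ∨ b)) = {s1, s2, s4, s5}
EF (r ∧ (a ∨ b)): least fixpoint, start Z0 = {s1, s2, s4, s5}, add states with some successor in Z. Already a fixed point.
Sat(EF (r ∧ (a ∨ b))) = {s1, s2, s4, s5}
E[(¬r ∨ b) U EF (r ∧ (a ∨ b))]: least fixpoint, start Z0 = Sat(EF (r ∧ (a ∨ b))) = {s1, s2, s4, s5}, add states in Sat(¬r ∨ b) with some successor in Z. Already a fixed point.
Sat(E[(¬r ∨ b) U EF (r ∧ (a ∨ b))]) = {s1, s2, s4, s5}
A[r U E[(¬r ∨ b) U EF (r ∧ (a ∨ b))]]: least fixpoint, start Z0 = Sat(E[(¬r ∨ b) U EF (r ∧ (a ∨ b))]) = {s1, s2, s4, s5}, add states in Sat(r) with every successor in Z. Already a fixed point.
Sat(A[r U E[(¬r ∨ b) U EF (r ∧ (a ∨ b))]]) = {s1, s2, s4, s5}
s5 ∈ Sat(A[r U E[(¬r ∨ b) U EF (r ∧ (a ∨ b))]]) = {s1, s2, s4, s5}, so the formula holds at s5.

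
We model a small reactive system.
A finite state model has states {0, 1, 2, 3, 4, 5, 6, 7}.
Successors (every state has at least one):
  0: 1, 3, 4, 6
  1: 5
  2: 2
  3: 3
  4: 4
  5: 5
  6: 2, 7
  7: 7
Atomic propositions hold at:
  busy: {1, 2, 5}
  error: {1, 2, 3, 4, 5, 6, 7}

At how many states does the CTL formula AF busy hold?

3

AF busy: least fixpoint, start Z0 = {1, 2, 5}, add states with every successor in Z. Already a fixed point.
Sat(AF busy) = {1, 2, 5}
|Sat(AF busy)| = |{1, 2, 5}| = 3.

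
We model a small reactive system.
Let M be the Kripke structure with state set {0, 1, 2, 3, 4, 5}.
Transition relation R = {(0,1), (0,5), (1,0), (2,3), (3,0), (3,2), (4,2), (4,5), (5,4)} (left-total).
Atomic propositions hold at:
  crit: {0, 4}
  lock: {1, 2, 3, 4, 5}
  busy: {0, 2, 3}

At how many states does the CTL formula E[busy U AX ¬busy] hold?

4

Sat(¬busy) = {1, 4, 5}
Sat(AX ¬busy) = {s : every successor in {1, 4, 5}} = {0, 5}
E[busy U AX ¬busy]: least fixpoint, start Z0 = Sat(AX ¬busy) = {0, 5}, add states in Sat(busy) with some successor in Z. Z1 = {0, 3, 5}; Z2 = {0, 2, 3, 5}; fixed.
Sat(E[busy U AX ¬busy]) = {0, 2, 3, 5}
|Sat(E[busy U AX ¬busy])| = |{0, 2, 3, 5}| = 4.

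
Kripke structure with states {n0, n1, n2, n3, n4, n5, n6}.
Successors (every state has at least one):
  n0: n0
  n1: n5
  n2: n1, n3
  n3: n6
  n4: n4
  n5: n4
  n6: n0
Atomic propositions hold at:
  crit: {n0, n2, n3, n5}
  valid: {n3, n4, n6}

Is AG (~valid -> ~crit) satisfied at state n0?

No

Sat(~valid) = {n0, n1, n2, n5}
Sat(~crit) = {n1, n4, n6}
Sat(~valid -> ~crit) = {n1, n3, n4, n6}
AG (~valid -> ~crit): greatest fixpoint, start Z0 = {n1, n3, n4, n6}, keep only states in Sat with every successor in Z. Z1 = {n3, n4}; Z2 = {n4}; fixed.
Sat(AG (~valid -> ~crit)) = {n4}
n0 ∉ Sat(AG (~valid -> ~crit)) = {n4}, so the formula does not hold at n0.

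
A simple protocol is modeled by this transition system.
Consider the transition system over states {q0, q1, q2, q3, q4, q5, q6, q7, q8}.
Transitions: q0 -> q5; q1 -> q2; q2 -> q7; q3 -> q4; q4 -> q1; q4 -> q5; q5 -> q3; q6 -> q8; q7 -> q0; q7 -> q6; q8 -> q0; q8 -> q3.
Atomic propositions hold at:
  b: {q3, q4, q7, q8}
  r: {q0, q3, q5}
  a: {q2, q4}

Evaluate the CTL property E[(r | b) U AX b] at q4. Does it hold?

Sat(r | b) = {q0, q3, q4, q5, q7, q8}
Sat(AX b) = {s : every successor in {q3, q4, q7, q8}} = {q2, q3, q5, q6}
E[(r | b) U AX b]: least fixpoint, start Z0 = Sat(AX b) = {q2, q3, q5, q6}, add states in Sat(r | b) with some successor in Z. Z1 = {q0, q2, q3, q4, q5, q6, q7, q8}; fixed.
Sat(E[(r | b) U AX b]) = {q0, q2, q3, q4, q5, q6, q7, q8}
q4 ∈ Sat(E[(r | b) U AX b]) = {q0, q2, q3, q4, q5, q6, q7, q8}, so the formula holds at q4.

Yes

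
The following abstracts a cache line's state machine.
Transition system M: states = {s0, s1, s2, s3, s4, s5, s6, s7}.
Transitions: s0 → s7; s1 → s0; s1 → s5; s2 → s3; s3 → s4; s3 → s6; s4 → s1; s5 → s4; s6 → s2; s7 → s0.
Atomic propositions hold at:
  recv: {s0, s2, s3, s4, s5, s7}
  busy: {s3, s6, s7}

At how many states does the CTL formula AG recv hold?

AG recv: greatest fixpoint, start Z0 = {s0, s2, s3, s4, s5, s7}, keep only states in Sat with every successor in Z. Z1 = {s0, s2, s5, s7}; Z2 = {s0, s7}; fixed.
Sat(AG recv) = {s0, s7}
|Sat(AG recv)| = |{s0, s7}| = 2.

2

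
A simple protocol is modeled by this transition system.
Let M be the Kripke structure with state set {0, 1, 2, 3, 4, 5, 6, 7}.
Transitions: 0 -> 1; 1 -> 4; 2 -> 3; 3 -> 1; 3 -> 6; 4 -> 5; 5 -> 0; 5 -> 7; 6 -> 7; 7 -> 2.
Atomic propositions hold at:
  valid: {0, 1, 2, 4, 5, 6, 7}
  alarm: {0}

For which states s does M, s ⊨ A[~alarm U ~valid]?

{2, 3, 6, 7}

Sat(~alarm) = {1, 2, 3, 4, 5, 6, 7}
Sat(~valid) = {3}
A[~alarm U ~valid]: least fixpoint, start Z0 = Sat(~valid) = {3}, add states in Sat(~alarm) with every successor in Z. Z1 = {2, 3}; Z2 = {2, 3, 7}; Z3 = {2, 3, 6, 7}; fixed.
Sat(A[~alarm U ~valid]) = {2, 3, 6, 7}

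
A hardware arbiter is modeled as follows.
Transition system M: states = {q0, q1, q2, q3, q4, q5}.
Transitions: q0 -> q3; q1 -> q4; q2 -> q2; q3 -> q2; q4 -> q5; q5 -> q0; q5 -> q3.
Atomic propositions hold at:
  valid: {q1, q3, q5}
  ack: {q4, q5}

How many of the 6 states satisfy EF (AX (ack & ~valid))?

Sat(~valid) = {q0, q2, q4}
Sat(ack & ~valid) = {q4}
Sat(AX (ack & ~valid)) = {s : every successor in {q4}} = {q1}
EF (AX (ack & ~valid)): least fixpoint, start Z0 = {q1}, add states with some successor in Z. Already a fixed point.
Sat(EF (AX (ack & ~valid))) = {q1}
|Sat(EF (AX (ack & ~valid)))| = |{q1}| = 1.

1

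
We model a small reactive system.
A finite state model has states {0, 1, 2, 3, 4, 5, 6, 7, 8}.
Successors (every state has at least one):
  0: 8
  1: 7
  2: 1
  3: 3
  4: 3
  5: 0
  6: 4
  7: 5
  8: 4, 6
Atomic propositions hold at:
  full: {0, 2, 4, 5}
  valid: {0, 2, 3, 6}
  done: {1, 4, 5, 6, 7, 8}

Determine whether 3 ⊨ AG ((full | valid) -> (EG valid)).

Yes

Sat(full | valid) = {0, 2, 3, 4, 5, 6}
EG valid: greatest fixpoint, start Z0 = {0, 2, 3, 6}, keep only states in Sat with some successor in Z. Z1 = {3}; fixed.
Sat(EG valid) = {3}
Sat((full | valid) -> (EG valid)) = {1, 3, 7, 8}
AG ((full | valid) -> (EG valid)): greatest fixpoint, start Z0 = {1, 3, 7, 8}, keep only states in Sat with every successor in Z. Z1 = {1, 3}; Z2 = {3}; fixed.
Sat(AG ((full | valid) -> (EG valid))) = {3}
3 ∈ Sat(AG ((full | valid) -> (EG valid))) = {3}, so the formula holds at 3.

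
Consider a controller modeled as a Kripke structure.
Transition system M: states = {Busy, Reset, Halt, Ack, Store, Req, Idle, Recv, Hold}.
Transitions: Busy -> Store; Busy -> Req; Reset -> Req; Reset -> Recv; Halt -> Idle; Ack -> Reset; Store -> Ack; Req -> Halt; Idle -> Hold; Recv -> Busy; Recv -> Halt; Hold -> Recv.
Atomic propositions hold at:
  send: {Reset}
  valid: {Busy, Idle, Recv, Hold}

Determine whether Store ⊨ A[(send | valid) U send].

Sat(send | valid) = {Busy, Reset, Idle, Recv, Hold}
A[(send | valid) U send]: least fixpoint, start Z0 = Sat(send) = {Reset}, add states in Sat(send | valid) with every successor in Z. Already a fixed point.
Sat(A[(send | valid) U send]) = {Reset}
Store ∉ Sat(A[(send | valid) U send]) = {Reset}, so the formula does not hold at Store.

No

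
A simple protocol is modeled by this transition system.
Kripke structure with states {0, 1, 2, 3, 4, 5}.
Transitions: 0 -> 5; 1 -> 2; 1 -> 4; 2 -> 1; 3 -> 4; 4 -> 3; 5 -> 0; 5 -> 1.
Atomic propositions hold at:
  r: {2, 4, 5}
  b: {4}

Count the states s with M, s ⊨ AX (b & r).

Sat(b & r) = {4}
Sat(AX (b & r)) = {s : every successor in {4}} = {3}
|Sat(AX (b & r))| = |{3}| = 1.

1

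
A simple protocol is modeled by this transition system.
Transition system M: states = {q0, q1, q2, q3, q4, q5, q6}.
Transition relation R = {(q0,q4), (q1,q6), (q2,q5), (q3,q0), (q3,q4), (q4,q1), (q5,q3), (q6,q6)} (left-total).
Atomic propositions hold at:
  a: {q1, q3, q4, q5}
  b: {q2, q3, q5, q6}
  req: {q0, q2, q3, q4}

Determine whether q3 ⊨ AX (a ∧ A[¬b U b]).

No

Sat(¬b) = {q0, q1, q4}
A[¬b U b]: least fixpoint, start Z0 = Sat(b) = {q2, q3, q5, q6}, add states in Sat(¬b) with every successor in Z. Z1 = {q1, q2, q3, q5, q6}; Z2 = {q1, q2, q3, q4, q5, q6}; Z3 = {q0, q1, q2, q3, q4, q5, q6}; fixed.
Sat(A[¬b U b]) = {q0, q1, q2, q3, q4, q5, q6}
Sat(a ∧ A[¬b U b]) = {q1, q3, q4, q5}
Sat(AX (a ∧ A[¬b U b])) = {s : every successor in {q1, q3, q4, q5}} = {q0, q2, q4, q5}
q3 ∉ Sat(AX (a ∧ A[¬b U b])) = {q0, q2, q4, q5}, so the formula does not hold at q3.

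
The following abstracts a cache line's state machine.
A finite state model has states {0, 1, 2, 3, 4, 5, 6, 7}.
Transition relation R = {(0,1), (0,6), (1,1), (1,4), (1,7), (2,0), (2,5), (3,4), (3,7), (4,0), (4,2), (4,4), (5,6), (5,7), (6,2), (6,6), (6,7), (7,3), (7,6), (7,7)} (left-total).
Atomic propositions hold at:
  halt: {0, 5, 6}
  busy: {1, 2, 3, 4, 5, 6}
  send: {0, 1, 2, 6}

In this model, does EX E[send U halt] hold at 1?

E[send U halt]: least fixpoint, start Z0 = Sat(halt) = {0, 5, 6}, add states in Sat(send) with some successor in Z. Z1 = {0, 2, 5, 6}; fixed.
Sat(E[send U halt]) = {0, 2, 5, 6}
Sat(EX E[send U halt]) = {s : some successor in {0, 2, 5, 6}} = {0, 2, 4, 5, 6, 7}
1 ∉ Sat(EX E[send U halt]) = {0, 2, 4, 5, 6, 7}, so the formula does not hold at 1.

No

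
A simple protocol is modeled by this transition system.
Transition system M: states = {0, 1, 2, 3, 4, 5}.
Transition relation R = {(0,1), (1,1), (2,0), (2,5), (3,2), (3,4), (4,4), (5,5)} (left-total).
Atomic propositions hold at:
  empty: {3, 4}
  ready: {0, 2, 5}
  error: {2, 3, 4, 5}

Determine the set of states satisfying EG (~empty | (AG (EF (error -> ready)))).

{0, 1, 2, 5}

Sat(~empty) = {0, 1, 2, 5}
Sat(error -> ready) = {0, 1, 2, 5}
EF (error -> ready): least fixpoint, start Z0 = {0, 1, 2, 5}, add states with some successor in Z. Z1 = {0, 1, 2, 3, 5}; fixed.
Sat(EF (error -> ready)) = {0, 1, 2, 3, 5}
AG (EF (error -> ready)): greatest fixpoint, start Z0 = {0, 1, 2, 3, 5}, keep only states in Sat with every successor in Z. Z1 = {0, 1, 2, 5}; fixed.
Sat(AG (EF (error -> ready))) = {0, 1, 2, 5}
Sat(~empty | (AG (EF (error -> ready)))) = {0, 1, 2, 5}
EG (~empty | (AG (EF (error -> ready)))): greatest fixpoint, start Z0 = {0, 1, 2, 5}, keep only states in Sat with some successor in Z. Already a fixed point.
Sat(EG (~empty | (AG (EF (error -> ready))))) = {0, 1, 2, 5}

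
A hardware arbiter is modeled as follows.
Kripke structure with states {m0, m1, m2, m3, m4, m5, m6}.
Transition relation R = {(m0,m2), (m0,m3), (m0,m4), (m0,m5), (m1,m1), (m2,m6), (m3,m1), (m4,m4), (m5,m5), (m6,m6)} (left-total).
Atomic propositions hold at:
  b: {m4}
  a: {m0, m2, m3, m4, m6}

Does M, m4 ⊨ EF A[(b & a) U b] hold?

Sat(b & a) = {m4}
A[(b & a) U b]: least fixpoint, start Z0 = Sat(b) = {m4}, add states in Sat(b & a) with every successor in Z. Already a fixed point.
Sat(A[(b & a) U b]) = {m4}
EF A[(b & a) U b]: least fixpoint, start Z0 = {m4}, add states with some successor in Z. Z1 = {m0, m4}; fixed.
Sat(EF A[(b & a) U b]) = {m0, m4}
m4 ∈ Sat(EF A[(b & a) U b]) = {m0, m4}, so the formula holds at m4.

Yes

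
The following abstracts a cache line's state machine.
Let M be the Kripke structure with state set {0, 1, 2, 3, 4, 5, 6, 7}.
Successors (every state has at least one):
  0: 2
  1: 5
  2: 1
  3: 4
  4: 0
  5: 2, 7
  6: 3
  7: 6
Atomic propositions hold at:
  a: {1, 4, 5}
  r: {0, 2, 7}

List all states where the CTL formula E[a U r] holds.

E[a U r]: least fixpoint, start Z0 = Sat(r) = {0, 2, 7}, add states in Sat(a) with some successor in Z. Z1 = {0, 2, 4, 5, 7}; Z2 = {0, 1, 2, 4, 5, 7}; fixed.
Sat(E[a U r]) = {0, 1, 2, 4, 5, 7}

{0, 1, 2, 4, 5, 7}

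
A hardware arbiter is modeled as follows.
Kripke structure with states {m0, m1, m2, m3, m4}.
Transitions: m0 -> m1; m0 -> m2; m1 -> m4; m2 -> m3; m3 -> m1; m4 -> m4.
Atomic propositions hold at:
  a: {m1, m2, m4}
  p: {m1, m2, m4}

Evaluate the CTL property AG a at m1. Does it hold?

AG a: greatest fixpoint, start Z0 = {m1, m2, m4}, keep only states in Sat with every successor in Z. Z1 = {m1, m4}; fixed.
Sat(AG a) = {m1, m4}
m1 ∈ Sat(AG a) = {m1, m4}, so the formula holds at m1.

Yes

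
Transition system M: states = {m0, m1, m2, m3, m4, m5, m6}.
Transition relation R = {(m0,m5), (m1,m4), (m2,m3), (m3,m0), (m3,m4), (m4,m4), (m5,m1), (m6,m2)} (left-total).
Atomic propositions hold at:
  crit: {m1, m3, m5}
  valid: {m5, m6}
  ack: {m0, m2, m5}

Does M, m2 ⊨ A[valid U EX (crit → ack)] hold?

Sat(crit → ack) = {m0, m2, m4, m5, m6}
Sat(EX (crit → ack)) = {s : some successor in {m0, m2, m4, m5, m6}} = {m0, m1, m3, m4, m6}
A[valid U EX (crit → ack)]: least fixpoint, start Z0 = Sat(EX (crit → ack)) = {m0, m1, m3, m4, m6}, add states in Sat(valid) with every successor in Z. Z1 = {m0, m1, m3, m4, m5, m6}; fixed.
Sat(A[valid U EX (crit → ack)]) = {m0, m1, m3, m4, m5, m6}
m2 ∉ Sat(A[valid U EX (crit → ack)]) = {m0, m1, m3, m4, m5, m6}, so the formula does not hold at m2.

No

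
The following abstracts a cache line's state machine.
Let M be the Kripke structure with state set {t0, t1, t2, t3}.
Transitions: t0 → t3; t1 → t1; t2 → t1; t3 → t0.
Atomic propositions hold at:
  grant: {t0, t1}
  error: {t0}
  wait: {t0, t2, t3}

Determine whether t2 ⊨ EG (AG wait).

No

AG wait: greatest fixpoint, start Z0 = {t0, t2, t3}, keep only states in Sat with every successor in Z. Z1 = {t0, t3}; fixed.
Sat(AG wait) = {t0, t3}
EG (AG wait): greatest fixpoint, start Z0 = {t0, t3}, keep only states in Sat with some successor in Z. Already a fixed point.
Sat(EG (AG wait)) = {t0, t3}
t2 ∉ Sat(EG (AG wait)) = {t0, t3}, so the formula does not hold at t2.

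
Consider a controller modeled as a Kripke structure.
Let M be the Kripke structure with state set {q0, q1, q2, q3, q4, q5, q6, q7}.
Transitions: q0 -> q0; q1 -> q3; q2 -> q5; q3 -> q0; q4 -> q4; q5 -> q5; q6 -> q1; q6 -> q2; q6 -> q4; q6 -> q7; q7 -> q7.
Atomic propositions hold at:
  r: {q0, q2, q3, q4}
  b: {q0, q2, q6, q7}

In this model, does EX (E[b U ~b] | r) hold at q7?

Sat(~b) = {q1, q3, q4, q5}
E[b U ~b]: least fixpoint, start Z0 = Sat(~b) = {q1, q3, q4, q5}, add states in Sat(b) with some successor in Z. Z1 = {q1, q2, q3, q4, q5, q6}; fixed.
Sat(E[b U ~b]) = {q1, q2, q3, q4, q5, q6}
Sat(E[b U ~b] | r) = {q0, q1, q2, q3, q4, q5, q6}
Sat(EX (E[b U ~b] | r)) = {s : some successor in {q0, q1, q2, q3, q4, q5, q6}} = {q0, q1, q2, q3, q4, q5, q6}
q7 ∉ Sat(EX (E[b U ~b] | r)) = {q0, q1, q2, q3, q4, q5, q6}, so the formula does not hold at q7.

No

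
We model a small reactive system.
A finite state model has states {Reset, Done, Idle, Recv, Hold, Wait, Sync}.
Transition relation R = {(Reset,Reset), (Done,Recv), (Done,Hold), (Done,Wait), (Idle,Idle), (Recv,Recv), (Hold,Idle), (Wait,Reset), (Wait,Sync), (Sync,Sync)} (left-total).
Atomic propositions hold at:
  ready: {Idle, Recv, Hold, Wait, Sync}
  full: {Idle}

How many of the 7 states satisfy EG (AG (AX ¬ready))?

1

Sat(¬ready) = {Reset, Done}
Sat(AX ¬ready) = {s : every successor in {Reset, Done}} = {Reset}
AG (AX ¬ready): greatest fixpoint, start Z0 = {Reset}, keep only states in Sat with every successor in Z. Already a fixed point.
Sat(AG (AX ¬ready)) = {Reset}
EG (AG (AX ¬ready)): greatest fixpoint, start Z0 = {Reset}, keep only states in Sat with some successor in Z. Already a fixed point.
Sat(EG (AG (AX ¬ready))) = {Reset}
|Sat(EG (AG (AX ¬ready)))| = |{Reset}| = 1.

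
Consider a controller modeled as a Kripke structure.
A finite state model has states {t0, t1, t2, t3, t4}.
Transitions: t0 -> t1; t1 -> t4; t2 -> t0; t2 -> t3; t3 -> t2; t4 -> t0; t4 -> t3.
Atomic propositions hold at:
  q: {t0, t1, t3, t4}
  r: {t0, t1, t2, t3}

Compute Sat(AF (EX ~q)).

{t3}

Sat(~q) = {t2}
Sat(EX ~q) = {s : some successor in {t2}} = {t3}
AF (EX ~q): least fixpoint, start Z0 = {t3}, add states with every successor in Z. Already a fixed point.
Sat(AF (EX ~q)) = {t3}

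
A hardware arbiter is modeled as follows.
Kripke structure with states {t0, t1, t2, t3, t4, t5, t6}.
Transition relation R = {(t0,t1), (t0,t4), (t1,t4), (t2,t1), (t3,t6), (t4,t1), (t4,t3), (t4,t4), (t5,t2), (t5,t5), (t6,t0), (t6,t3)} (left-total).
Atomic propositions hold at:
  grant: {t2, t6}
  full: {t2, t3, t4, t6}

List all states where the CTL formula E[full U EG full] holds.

EG full: greatest fixpoint, start Z0 = {t2, t3, t4, t6}, keep only states in Sat with some successor in Z. Z1 = {t3, t4, t6}; fixed.
Sat(EG full) = {t3, t4, t6}
E[full U EG full]: least fixpoint, start Z0 = Sat(EG full) = {t3, t4, t6}, add states in Sat(full) with some successor in Z. Already a fixed point.
Sat(E[full U EG full]) = {t3, t4, t6}

{t3, t4, t6}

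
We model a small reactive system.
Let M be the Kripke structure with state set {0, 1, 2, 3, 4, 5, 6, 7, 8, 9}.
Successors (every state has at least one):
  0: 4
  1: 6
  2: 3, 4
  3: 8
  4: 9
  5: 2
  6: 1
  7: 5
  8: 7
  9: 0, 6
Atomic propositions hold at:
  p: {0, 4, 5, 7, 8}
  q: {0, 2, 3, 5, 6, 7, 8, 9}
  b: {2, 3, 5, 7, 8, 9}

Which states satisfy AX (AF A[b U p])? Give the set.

A[b U p]: least fixpoint, start Z0 = Sat(p) = {0, 4, 5, 7, 8}, add states in Sat(b) with every successor in Z. Z1 = {0, 3, 4, 5, 7, 8}; Z2 = {0, 2, 3, 4, 5, 7, 8}; fixed.
Sat(A[b U p]) = {0, 2, 3, 4, 5, 7, 8}
AF A[b U p]: least fixpoint, start Z0 = {0, 2, 3, 4, 5, 7, 8}, add states with every successor in Z. Already a fixed point.
Sat(AF A[b U p]) = {0, 2, 3, 4, 5, 7, 8}
Sat(AX (AF A[b U p])) = {s : every successor in {0, 2, 3, 4, 5, 7, 8}} = {0, 2, 3, 5, 7, 8}

{0, 2, 3, 5, 7, 8}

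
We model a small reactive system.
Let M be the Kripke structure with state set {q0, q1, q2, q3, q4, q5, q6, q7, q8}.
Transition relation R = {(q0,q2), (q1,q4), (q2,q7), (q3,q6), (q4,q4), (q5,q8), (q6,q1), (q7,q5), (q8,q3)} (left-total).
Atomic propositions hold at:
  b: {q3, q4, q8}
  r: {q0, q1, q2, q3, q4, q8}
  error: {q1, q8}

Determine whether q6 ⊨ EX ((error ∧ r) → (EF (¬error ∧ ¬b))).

No

Sat(error ∧ r) = {q1, q8}
Sat(¬error) = {q0, q2, q3, q4, q5, q6, q7}
Sat(¬b) = {q0, q1, q2, q5, q6, q7}
Sat(¬error ∧ ¬b) = {q0, q2, q5, q6, q7}
EF (¬error ∧ ¬b): least fixpoint, start Z0 = {q0, q2, q5, q6, q7}, add states with some successor in Z. Z1 = {q0, q2, q3, q5, q6, q7}; Z2 = {q0, q2, q3, q5, q6, q7, q8}; fixed.
Sat(EF (¬error ∧ ¬b)) = {q0, q2, q3, q5, q6, q7, q8}
Sat((error ∧ r) → (EF (¬error ∧ ¬b))) = {q0, q2, q3, q4, q5, q6, q7, q8}
Sat(EX ((error ∧ r) → (EF (¬error ∧ ¬b)))) = {s : some successor in {q0, q2, q3, q4, q5, q6, q7, q8}} = {q0, q1, q2, q3, q4, q5, q7, q8}
q6 ∉ Sat(EX ((error ∧ r) → (EF (¬error ∧ ¬b)))) = {q0, q1, q2, q3, q4, q5, q7, q8}, so the formula does not hold at q6.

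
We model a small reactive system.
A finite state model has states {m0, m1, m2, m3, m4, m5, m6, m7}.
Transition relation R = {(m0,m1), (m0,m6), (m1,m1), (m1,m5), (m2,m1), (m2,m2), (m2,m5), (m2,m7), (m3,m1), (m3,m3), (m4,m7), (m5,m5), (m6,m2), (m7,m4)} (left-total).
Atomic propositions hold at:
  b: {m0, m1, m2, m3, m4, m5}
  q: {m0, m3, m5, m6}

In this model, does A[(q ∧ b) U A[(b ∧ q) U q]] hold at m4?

Sat(q ∧ b) = {m0, m3, m5}
Sat(b ∧ q) = {m0, m3, m5}
A[(b ∧ q) U q]: least fixpoint, start Z0 = Sat(q) = {m0, m3, m5, m6}, add states in Sat(b ∧ q) with every successor in Z. Already a fixed point.
Sat(A[(b ∧ q) U q]) = {m0, m3, m5, m6}
A[(q ∧ b) U A[(b ∧ q) U q]]: least fixpoint, start Z0 = Sat(A[(b ∧ q) U q]) = {m0, m3, m5, m6}, add states in Sat(q ∧ b) with every successor in Z. Already a fixed point.
Sat(A[(q ∧ b) U A[(b ∧ q) U q]]) = {m0, m3, m5, m6}
m4 ∉ Sat(A[(q ∧ b) U A[(b ∧ q) U q]]) = {m0, m3, m5, m6}, so the formula does not hold at m4.

No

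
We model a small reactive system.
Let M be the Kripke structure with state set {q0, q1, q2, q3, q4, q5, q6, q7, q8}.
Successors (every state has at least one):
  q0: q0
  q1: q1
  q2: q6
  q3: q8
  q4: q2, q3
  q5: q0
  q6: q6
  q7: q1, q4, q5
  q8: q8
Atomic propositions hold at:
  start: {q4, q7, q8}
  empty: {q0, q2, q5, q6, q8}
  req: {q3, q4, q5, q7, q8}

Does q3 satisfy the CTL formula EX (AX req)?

Yes

Sat(AX req) = {s : every successor in {q3, q4, q5, q7, q8}} = {q3, q8}
Sat(EX (AX req)) = {s : some successor in {q3, q8}} = {q3, q4, q8}
q3 ∈ Sat(EX (AX req)) = {q3, q4, q8}, so the formula holds at q3.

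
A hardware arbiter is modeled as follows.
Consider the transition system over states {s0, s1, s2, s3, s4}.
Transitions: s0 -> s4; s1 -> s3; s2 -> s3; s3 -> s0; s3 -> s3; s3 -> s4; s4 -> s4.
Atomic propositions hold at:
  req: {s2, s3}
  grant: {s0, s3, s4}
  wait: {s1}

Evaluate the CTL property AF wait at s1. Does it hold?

Yes

AF wait: least fixpoint, start Z0 = {s1}, add states with every successor in Z. Already a fixed point.
Sat(AF wait) = {s1}
s1 ∈ Sat(AF wait) = {s1}, so the formula holds at s1.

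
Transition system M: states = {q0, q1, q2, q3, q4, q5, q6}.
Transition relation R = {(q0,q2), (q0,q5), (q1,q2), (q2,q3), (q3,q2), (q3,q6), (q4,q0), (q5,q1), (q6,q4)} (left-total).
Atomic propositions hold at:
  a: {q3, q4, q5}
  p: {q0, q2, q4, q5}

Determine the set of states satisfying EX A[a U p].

{q0, q1, q3, q4, q6}

A[a U p]: least fixpoint, start Z0 = Sat(p) = {q0, q2, q4, q5}, add states in Sat(a) with every successor in Z. Already a fixed point.
Sat(A[a U p]) = {q0, q2, q4, q5}
Sat(EX A[a U p]) = {s : some successor in {q0, q2, q4, q5}} = {q0, q1, q3, q4, q6}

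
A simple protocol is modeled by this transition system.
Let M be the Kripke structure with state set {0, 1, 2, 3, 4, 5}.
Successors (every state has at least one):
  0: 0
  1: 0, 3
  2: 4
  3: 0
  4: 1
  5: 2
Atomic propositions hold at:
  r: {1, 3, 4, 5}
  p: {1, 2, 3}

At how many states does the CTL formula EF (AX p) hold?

Sat(AX p) = {s : every successor in {1, 2, 3}} = {4, 5}
EF (AX p): least fixpoint, start Z0 = {4, 5}, add states with some successor in Z. Z1 = {2, 4, 5}; fixed.
Sat(EF (AX p)) = {2, 4, 5}
|Sat(EF (AX p))| = |{2, 4, 5}| = 3.

3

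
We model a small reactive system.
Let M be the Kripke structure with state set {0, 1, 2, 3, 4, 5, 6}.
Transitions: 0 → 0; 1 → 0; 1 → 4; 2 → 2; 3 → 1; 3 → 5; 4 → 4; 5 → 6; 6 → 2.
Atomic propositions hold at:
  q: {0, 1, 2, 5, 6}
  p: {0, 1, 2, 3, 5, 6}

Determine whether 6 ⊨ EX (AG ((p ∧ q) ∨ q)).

Sat(p ∧ q) = {0, 1, 2, 5, 6}
Sat((p ∧ q) ∨ q) = {0, 1, 2, 5, 6}
AG ((p ∧ q) ∨ q): greatest fixpoint, start Z0 = {0, 1, 2, 5, 6}, keep only states in Sat with every successor in Z. Z1 = {0, 2, 5, 6}; fixed.
Sat(AG ((p ∧ q) ∨ q)) = {0, 2, 5, 6}
Sat(EX (AG ((p ∧ q) ∨ q))) = {s : some successor in {0, 2, 5, 6}} = {0, 1, 2, 3, 5, 6}
6 ∈ Sat(EX (AG ((p ∧ q) ∨ q))) = {0, 1, 2, 3, 5, 6}, so the formula holds at 6.

Yes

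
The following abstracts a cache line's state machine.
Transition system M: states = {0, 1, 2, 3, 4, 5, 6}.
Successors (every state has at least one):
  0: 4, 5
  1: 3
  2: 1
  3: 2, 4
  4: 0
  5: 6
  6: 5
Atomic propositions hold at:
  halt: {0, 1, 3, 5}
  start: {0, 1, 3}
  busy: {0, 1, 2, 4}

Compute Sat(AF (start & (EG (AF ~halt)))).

Sat(~halt) = {2, 4, 6}
AF ~halt: least fixpoint, start Z0 = {2, 4, 6}, add states with every successor in Z. Z1 = {2, 3, 4, 5, 6}; Z2 = {0, 1, 2, 3, 4, 5, 6}; fixed.
Sat(AF ~halt) = {0, 1, 2, 3, 4, 5, 6}
EG (AF ~halt): greatest fixpoint, start Z0 = {0, 1, 2, 3, 4, 5, 6}, keep only states in Sat with some successor in Z. Already a fixed point.
Sat(EG (AF ~halt)) = {0, 1, 2, 3, 4, 5, 6}
Sat(start & (EG (AF ~halt))) = {0, 1, 3}
AF (start & (EG (AF ~halt))): least fixpoint, start Z0 = {0, 1, 3}, add states with every successor in Z. Z1 = {0, 1, 2, 3, 4}; fixed.
Sat(AF (start & (EG (AF ~halt)))) = {0, 1, 2, 3, 4}

{0, 1, 2, 3, 4}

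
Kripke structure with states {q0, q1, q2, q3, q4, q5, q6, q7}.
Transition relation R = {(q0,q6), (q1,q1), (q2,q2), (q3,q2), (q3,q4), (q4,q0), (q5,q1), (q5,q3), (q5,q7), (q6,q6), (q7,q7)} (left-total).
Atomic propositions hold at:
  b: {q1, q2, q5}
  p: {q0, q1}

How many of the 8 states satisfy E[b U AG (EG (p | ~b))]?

Sat(~b) = {q0, q3, q4, q6, q7}
Sat(p | ~b) = {q0, q1, q3, q4, q6, q7}
EG (p | ~b): greatest fixpoint, start Z0 = {q0, q1, q3, q4, q6, q7}, keep only states in Sat with some successor in Z. Already a fixed point.
Sat(EG (p | ~b)) = {q0, q1, q3, q4, q6, q7}
AG (EG (p | ~b)): greatest fixpoint, start Z0 = {q0, q1, q3, q4, q6, q7}, keep only states in Sat with every successor in Z. Z1 = {q0, q1, q4, q6, q7}; fixed.
Sat(AG (EG (p | ~b))) = {q0, q1, q4, q6, q7}
E[b U AG (EG (p | ~b))]: least fixpoint, start Z0 = Sat(AG (EG (p | ~b))) = {q0, q1, q4, q6, q7}, add states in Sat(b) with some successor in Z. Z1 = {q0, q1, q4, q5, q6, q7}; fixed.
Sat(E[b U AG (EG (p | ~b))]) = {q0, q1, q4, q5, q6, q7}
|Sat(E[b U AG (EG (p | ~b))])| = |{q0, q1, q4, q5, q6, q7}| = 6.

6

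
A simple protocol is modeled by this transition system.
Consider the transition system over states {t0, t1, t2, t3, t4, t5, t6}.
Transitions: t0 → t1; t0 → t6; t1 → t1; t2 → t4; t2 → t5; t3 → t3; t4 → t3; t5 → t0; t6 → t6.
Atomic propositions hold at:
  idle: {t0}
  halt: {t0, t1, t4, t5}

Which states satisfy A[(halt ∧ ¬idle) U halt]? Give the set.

{t0, t1, t4, t5}

Sat(¬idle) = {t1, t2, t3, t4, t5, t6}
Sat(halt ∧ ¬idle) = {t1, t4, t5}
A[(halt ∧ ¬idle) U halt]: least fixpoint, start Z0 = Sat(halt) = {t0, t1, t4, t5}, add states in Sat(halt ∧ ¬idle) with every successor in Z. Already a fixed point.
Sat(A[(halt ∧ ¬idle) U halt]) = {t0, t1, t4, t5}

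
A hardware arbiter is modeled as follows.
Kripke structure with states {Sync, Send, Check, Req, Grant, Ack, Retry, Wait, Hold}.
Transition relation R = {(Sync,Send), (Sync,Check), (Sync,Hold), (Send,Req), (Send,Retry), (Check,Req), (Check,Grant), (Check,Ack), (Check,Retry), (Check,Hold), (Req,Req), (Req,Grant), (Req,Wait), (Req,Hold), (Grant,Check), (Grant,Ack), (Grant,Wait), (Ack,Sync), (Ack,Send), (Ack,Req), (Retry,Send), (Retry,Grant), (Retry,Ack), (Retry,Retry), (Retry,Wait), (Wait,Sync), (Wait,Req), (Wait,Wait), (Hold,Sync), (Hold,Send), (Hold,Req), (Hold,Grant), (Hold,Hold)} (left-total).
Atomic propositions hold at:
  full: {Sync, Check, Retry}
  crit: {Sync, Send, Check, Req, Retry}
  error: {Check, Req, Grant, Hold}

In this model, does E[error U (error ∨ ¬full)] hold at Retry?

No

Sat(¬full) = {Send, Req, Grant, Ack, Wait, Hold}
Sat(error ∨ ¬full) = {Send, Check, Req, Grant, Ack, Wait, Hold}
E[error U (error ∨ ¬full)]: least fixpoint, start Z0 = Sat((error ∨ ¬full)) = {Send, Check, Req, Grant, Ack, Wait, Hold}, add states in Sat(error) with some successor in Z. Already a fixed point.
Sat(E[error U (error ∨ ¬full)]) = {Send, Check, Req, Grant, Ack, Wait, Hold}
Retry ∉ Sat(E[error U (error ∨ ¬full)]) = {Send, Check, Req, Grant, Ack, Wait, Hold}, so the formula does not hold at Retry.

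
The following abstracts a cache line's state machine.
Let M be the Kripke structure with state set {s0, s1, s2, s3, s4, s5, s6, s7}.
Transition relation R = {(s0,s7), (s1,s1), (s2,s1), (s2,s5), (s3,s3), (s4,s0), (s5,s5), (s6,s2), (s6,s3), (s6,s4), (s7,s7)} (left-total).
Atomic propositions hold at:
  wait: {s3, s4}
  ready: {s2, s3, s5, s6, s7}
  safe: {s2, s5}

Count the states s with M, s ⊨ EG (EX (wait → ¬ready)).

7

Sat(¬ready) = {s0, s1, s4}
Sat(wait → ¬ready) = {s0, s1, s2, s4, s5, s6, s7}
Sat(EX (wait → ¬ready)) = {s : some successor in {s0, s1, s2, s4, s5, s6, s7}} = {s0, s1, s2, s4, s5, s6, s7}
EG (EX (wait → ¬ready)): greatest fixpoint, start Z0 = {s0, s1, s2, s4, s5, s6, s7}, keep only states in Sat with some successor in Z. Already a fixed point.
Sat(EG (EX (wait → ¬ready))) = {s0, s1, s2, s4, s5, s6, s7}
|Sat(EG (EX (wait → ¬ready)))| = |{s0, s1, s2, s4, s5, s6, s7}| = 7.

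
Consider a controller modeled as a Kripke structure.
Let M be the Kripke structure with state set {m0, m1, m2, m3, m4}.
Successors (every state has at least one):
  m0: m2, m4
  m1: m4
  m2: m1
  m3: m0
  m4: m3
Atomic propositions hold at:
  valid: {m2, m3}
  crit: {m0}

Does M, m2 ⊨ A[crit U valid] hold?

A[crit U valid]: least fixpoint, start Z0 = Sat(valid) = {m2, m3}, add states in Sat(crit) with every successor in Z. Already a fixed point.
Sat(A[crit U valid]) = {m2, m3}
m2 ∈ Sat(A[crit U valid]) = {m2, m3}, so the formula holds at m2.

Yes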